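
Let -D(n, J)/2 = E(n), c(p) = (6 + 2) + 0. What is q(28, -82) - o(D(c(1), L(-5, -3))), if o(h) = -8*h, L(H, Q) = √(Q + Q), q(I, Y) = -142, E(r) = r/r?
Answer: -158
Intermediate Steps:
E(r) = 1
L(H, Q) = √2*√Q (L(H, Q) = √(2*Q) = √2*√Q)
c(p) = 8 (c(p) = 8 + 0 = 8)
D(n, J) = -2 (D(n, J) = -2*1 = -2)
q(28, -82) - o(D(c(1), L(-5, -3))) = -142 - (-8)*(-2) = -142 - 1*16 = -142 - 16 = -158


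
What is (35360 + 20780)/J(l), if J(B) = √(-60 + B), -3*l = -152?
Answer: -4010*I*√21 ≈ -18376.0*I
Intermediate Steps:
l = 152/3 (l = -⅓*(-152) = 152/3 ≈ 50.667)
(35360 + 20780)/J(l) = (35360 + 20780)/(√(-60 + 152/3)) = 56140/(√(-28/3)) = 56140/((2*I*√21/3)) = 56140*(-I*√21/14) = -4010*I*√21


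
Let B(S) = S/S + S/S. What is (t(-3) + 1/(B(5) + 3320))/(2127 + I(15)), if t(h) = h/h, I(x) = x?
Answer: 3323/7115724 ≈ 0.00046699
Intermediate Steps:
B(S) = 2 (B(S) = 1 + 1 = 2)
t(h) = 1
(t(-3) + 1/(B(5) + 3320))/(2127 + I(15)) = (1 + 1/(2 + 3320))/(2127 + 15) = (1 + 1/3322)/2142 = (1 + 1/3322)*(1/2142) = (3323/3322)*(1/2142) = 3323/7115724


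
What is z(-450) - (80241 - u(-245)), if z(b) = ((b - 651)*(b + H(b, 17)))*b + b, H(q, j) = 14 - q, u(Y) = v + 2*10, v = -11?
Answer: 6855618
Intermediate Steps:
u(Y) = 9 (u(Y) = -11 + 2*10 = -11 + 20 = 9)
z(b) = b + b*(-9114 + 14*b) (z(b) = ((b - 651)*(b + (14 - b)))*b + b = ((-651 + b)*14)*b + b = (-9114 + 14*b)*b + b = b*(-9114 + 14*b) + b = b + b*(-9114 + 14*b))
z(-450) - (80241 - u(-245)) = -450*(-9113 + 14*(-450)) - (80241 - 1*9) = -450*(-9113 - 6300) - (80241 - 9) = -450*(-15413) - 1*80232 = 6935850 - 80232 = 6855618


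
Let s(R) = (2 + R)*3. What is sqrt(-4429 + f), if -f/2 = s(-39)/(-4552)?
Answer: I*sqrt(5735813035)/1138 ≈ 66.551*I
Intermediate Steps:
s(R) = 6 + 3*R
f = -111/2276 (f = -2*(6 + 3*(-39))/(-4552) = -2*(6 - 117)*(-1)/4552 = -(-222)*(-1)/4552 = -2*111/4552 = -111/2276 ≈ -0.048770)
sqrt(-4429 + f) = sqrt(-4429 - 111/2276) = sqrt(-10080515/2276) = I*sqrt(5735813035)/1138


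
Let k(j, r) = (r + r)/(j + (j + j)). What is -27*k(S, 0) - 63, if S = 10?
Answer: -63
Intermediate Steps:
k(j, r) = 2*r/(3*j) (k(j, r) = (2*r)/(j + 2*j) = (2*r)/((3*j)) = (2*r)*(1/(3*j)) = 2*r/(3*j))
-27*k(S, 0) - 63 = -18*0/10 - 63 = -27*0 - 63 = 0 - 63 = -63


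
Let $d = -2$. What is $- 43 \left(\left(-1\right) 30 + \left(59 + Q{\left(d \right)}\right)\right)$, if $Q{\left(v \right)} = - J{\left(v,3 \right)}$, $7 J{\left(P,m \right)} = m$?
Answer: $- \frac{8600}{7} \approx -1228.6$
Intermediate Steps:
$J{\left(P,m \right)} = \frac{m}{7}$
$Q{\left(v \right)} = - \frac{3}{7}$
$- 43 \left(\left(-1\right) 30 + \left(59 + Q{\left(d \right)}\right)\right) = - 43 \left(\left(-1\right) 30 + \left(59 - \frac{3}{7}\right)\right) = - 43 \left(-30 + \frac{410}{7}\right) = \left(-43\right) \frac{200}{7} = - \frac{8600}{7}$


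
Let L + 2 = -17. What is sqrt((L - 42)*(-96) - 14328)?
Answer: 2*I*sqrt(2118) ≈ 92.043*I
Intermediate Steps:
L = -19 (L = -2 - 17 = -19)
sqrt((L - 42)*(-96) - 14328) = sqrt((-19 - 42)*(-96) - 14328) = sqrt(-61*(-96) - 14328) = sqrt(5856 - 14328) = sqrt(-8472) = 2*I*sqrt(2118)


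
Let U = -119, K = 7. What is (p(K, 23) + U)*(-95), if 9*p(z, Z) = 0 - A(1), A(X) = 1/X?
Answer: 101840/9 ≈ 11316.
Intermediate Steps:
p(z, Z) = -⅑ (p(z, Z) = (0 - 1/1)/9 = (0 - 1*1)/9 = (0 - 1)/9 = (⅑)*(-1) = -⅑)
(p(K, 23) + U)*(-95) = (-⅑ - 119)*(-95) = -1072/9*(-95) = 101840/9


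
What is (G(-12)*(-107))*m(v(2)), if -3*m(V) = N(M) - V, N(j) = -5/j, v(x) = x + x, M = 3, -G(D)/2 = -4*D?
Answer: 58208/3 ≈ 19403.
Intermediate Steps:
G(D) = 8*D (G(D) = -(-8)*D = 8*D)
v(x) = 2*x
m(V) = 5/9 + V/3 (m(V) = -(-5/3 - V)/3 = 5/9 + V/3)
(G(-12)*(-107))*m(v(2)) = ((8*(-12))*(-107))*(5/9 + (2*2)/3) = (-96*(-107))*(5/9 + (⅓)*4) = 10272*(5/9 + 4/3) = 10272*(17/9) = 58208/3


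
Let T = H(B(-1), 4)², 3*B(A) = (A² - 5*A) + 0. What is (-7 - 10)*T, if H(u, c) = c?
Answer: -272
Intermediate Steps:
B(A) = -5*A/3 + A²/3 (B(A) = ((A² - 5*A) + 0)/3 = (A² - 5*A)/3 = -5*A/3 + A²/3)
T = 16 (T = 4² = 16)
(-7 - 10)*T = (-7 - 10)*16 = -17*16 = -272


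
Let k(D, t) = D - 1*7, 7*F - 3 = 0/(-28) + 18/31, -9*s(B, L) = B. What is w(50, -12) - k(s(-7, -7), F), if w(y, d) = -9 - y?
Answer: -475/9 ≈ -52.778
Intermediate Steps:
s(B, L) = -B/9
F = 111/217 (F = 3/7 + (0/(-28) + 18/31)/7 = 3/7 + (0*(-1/28) + 18*(1/31))/7 = 3/7 + (0 + 18/31)/7 = 3/7 + (⅐)*(18/31) = 3/7 + 18/217 = 111/217 ≈ 0.51152)
k(D, t) = -7 + D (k(D, t) = D - 7 = -7 + D)
w(50, -12) - k(s(-7, -7), F) = (-9 - 1*50) - (-7 - ⅑*(-7)) = (-9 - 50) - (-7 + 7/9) = -59 - 1*(-56/9) = -59 + 56/9 = -475/9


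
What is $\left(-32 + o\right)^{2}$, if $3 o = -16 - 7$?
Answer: $\frac{14161}{9} \approx 1573.4$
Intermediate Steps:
$o = - \frac{23}{3}$ ($o = \frac{-16 - 7}{3} = \frac{1}{3} \left(-23\right) = - \frac{23}{3} \approx -7.6667$)
$\left(-32 + o\right)^{2} = \left(-32 - \frac{23}{3}\right)^{2} = \left(- \frac{119}{3}\right)^{2} = \frac{14161}{9}$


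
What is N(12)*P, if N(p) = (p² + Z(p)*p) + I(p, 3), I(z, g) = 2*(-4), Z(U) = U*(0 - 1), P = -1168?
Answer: 9344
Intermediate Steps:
Z(U) = -U (Z(U) = U*(-1) = -U)
I(z, g) = -8
N(p) = -8 (N(p) = (p² + (-p)*p) - 8 = (p² - p²) - 8 = 0 - 8 = -8)
N(12)*P = -8*(-1168) = 9344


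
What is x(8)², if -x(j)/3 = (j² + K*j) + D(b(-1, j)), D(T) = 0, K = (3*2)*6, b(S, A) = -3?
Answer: 1115136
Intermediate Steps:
K = 36 (K = 6*6 = 36)
x(j) = -108*j - 3*j² (x(j) = -3*((j² + 36*j) + 0) = -3*(j² + 36*j) = -108*j - 3*j²)
x(8)² = (3*8*(-36 - 1*8))² = (3*8*(-36 - 8))² = (3*8*(-44))² = (-1056)² = 1115136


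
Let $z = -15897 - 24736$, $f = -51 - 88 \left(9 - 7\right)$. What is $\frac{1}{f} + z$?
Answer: $- \frac{9223692}{227} \approx -40633.0$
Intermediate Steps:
$f = -227$ ($f = -51 - 176 = -227$)
$z = -40633$
$\frac{1}{f} + z = \frac{1}{-227} - 40633 = - \frac{1}{227} - 40633 = - \frac{9223692}{227}$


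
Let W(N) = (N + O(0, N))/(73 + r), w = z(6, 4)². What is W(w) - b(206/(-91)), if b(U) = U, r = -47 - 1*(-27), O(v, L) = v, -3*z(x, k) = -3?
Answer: 11009/4823 ≈ 2.2826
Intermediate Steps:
z(x, k) = 1 (z(x, k) = -⅓*(-3) = 1)
r = -20 (r = -47 + 27 = -20)
w = 1 (w = 1² = 1)
W(N) = N/53 (W(N) = (N + 0)/(73 - 20) = N/53)
W(w) - b(206/(-91)) = (1/53)*1 - 206/(-91) = 1/53 - 206*(-1)/91 = 1/53 - 1*(-206/91) = 1/53 + 206/91 = 11009/4823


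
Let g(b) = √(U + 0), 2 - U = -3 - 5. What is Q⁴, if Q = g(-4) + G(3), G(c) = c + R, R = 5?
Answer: (8 + √10)⁴ ≈ 15524.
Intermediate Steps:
U = 10 (U = 2 - (-3 - 5) = 2 - 1*(-8) = 2 + 8 = 10)
g(b) = √10 (g(b) = √(10 + 0) = √10)
G(c) = 5 + c (G(c) = c + 5 = 5 + c)
Q = 8 + √10 (Q = √10 + (5 + 3) = √10 + 8 = 8 + √10 ≈ 11.162)
Q⁴ = (8 + √10)⁴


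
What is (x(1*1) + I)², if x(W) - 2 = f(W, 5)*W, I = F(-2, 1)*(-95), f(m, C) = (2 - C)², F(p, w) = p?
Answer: 40401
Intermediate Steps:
I = 190 (I = -2*(-95) = 190)
x(W) = 2 + 9*W (x(W) = 2 + (-2 + 5)²*W = 2 + 3²*W = 2 + 9*W)
(x(1*1) + I)² = ((2 + 9*(1*1)) + 190)² = ((2 + 9*1) + 190)² = ((2 + 9) + 190)² = (11 + 190)² = 201² = 40401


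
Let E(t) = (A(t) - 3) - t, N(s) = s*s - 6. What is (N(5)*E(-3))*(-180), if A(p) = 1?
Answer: -3420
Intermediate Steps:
N(s) = -6 + s**2 (N(s) = s**2 - 6 = -6 + s**2)
E(t) = -2 - t (E(t) = (1 - 3) - t = -2 - t)
(N(5)*E(-3))*(-180) = ((-6 + 5**2)*(-2 - 1*(-3)))*(-180) = ((-6 + 25)*(-2 + 3))*(-180) = (19*1)*(-180) = 19*(-180) = -3420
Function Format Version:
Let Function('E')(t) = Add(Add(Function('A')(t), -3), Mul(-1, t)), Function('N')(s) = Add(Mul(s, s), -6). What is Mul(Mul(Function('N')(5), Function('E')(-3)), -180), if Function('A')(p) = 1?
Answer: -3420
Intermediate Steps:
Function('N')(s) = Add(-6, Pow(s, 2)) (Function('N')(s) = Add(Pow(s, 2), -6) = Add(-6, Pow(s, 2)))
Function('E')(t) = Add(-2, Mul(-1, t)) (Function('E')(t) = Add(Add(1, -3), Mul(-1, t)) = Add(-2, Mul(-1, t)))
Mul(Mul(Function('N')(5), Function('E')(-3)), -180) = Mul(Mul(Add(-6, Pow(5, 2)), Add(-2, Mul(-1, -3))), -180) = Mul(Mul(Add(-6, 25), Add(-2, 3)), -180) = Mul(Mul(19, 1), -180) = Mul(19, -180) = -3420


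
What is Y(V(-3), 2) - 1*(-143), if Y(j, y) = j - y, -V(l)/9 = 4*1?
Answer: 105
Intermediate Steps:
V(l) = -36
Y(V(-3), 2) - 1*(-143) = (-36 - 1*2) - 1*(-143) = (-36 - 2) + 143 = -38 + 143 = 105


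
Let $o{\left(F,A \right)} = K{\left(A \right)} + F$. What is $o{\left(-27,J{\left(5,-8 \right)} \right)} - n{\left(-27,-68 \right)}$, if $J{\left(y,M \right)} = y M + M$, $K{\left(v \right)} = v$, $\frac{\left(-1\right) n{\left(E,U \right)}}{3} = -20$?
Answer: $-135$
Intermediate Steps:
$n{\left(E,U \right)} = 60$ ($n{\left(E,U \right)} = \left(-3\right) \left(-20\right) = 60$)
$J{\left(y,M \right)} = M + M y$ ($J{\left(y,M \right)} = M y + M = M + M y$)
$o{\left(F,A \right)} = A + F$
$o{\left(-27,J{\left(5,-8 \right)} \right)} - n{\left(-27,-68 \right)} = \left(- 8 \left(1 + 5\right) - 27\right) - 60 = \left(\left(-8\right) 6 - 27\right) - 60 = \left(-48 - 27\right) - 60 = -75 - 60 = -135$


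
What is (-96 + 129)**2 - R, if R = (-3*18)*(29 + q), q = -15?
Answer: 1845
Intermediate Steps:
R = -756 (R = (-3*18)*(29 - 15) = -54*14 = -756)
(-96 + 129)**2 - R = (-96 + 129)**2 - 1*(-756) = 33**2 + 756 = 1089 + 756 = 1845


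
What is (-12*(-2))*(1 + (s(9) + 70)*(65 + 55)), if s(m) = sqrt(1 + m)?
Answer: 201624 + 2880*sqrt(10) ≈ 2.1073e+5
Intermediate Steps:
(-12*(-2))*(1 + (s(9) + 70)*(65 + 55)) = (-12*(-2))*(1 + (sqrt(1 + 9) + 70)*(65 + 55)) = 24*(1 + (sqrt(10) + 70)*120) = 24*(1 + (70 + sqrt(10))*120) = 24*(1 + (8400 + 120*sqrt(10))) = 24*(8401 + 120*sqrt(10)) = 201624 + 2880*sqrt(10)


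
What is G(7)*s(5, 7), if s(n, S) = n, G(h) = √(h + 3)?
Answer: 5*√10 ≈ 15.811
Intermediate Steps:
G(h) = √(3 + h)
G(7)*s(5, 7) = √(3 + 7)*5 = √10*5 = 5*√10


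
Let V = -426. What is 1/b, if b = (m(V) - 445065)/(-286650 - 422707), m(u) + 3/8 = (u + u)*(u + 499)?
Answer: 5674856/4058091 ≈ 1.3984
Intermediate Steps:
m(u) = -3/8 + 2*u*(499 + u) (m(u) = -3/8 + (u + u)*(u + 499) = -3/8 + (2*u)*(499 + u) = -3/8 + 2*u*(499 + u))
b = 4058091/5674856 (b = ((-3/8 + 2*(-426)² + 998*(-426)) - 445065)/(-286650 - 422707) = ((-3/8 + 2*181476 - 425148) - 445065)/(-709357) = ((-3/8 + 362952 - 425148) - 445065)*(-1/709357) = (-497571/8 - 445065)*(-1/709357) = -4058091/8*(-1/709357) = 4058091/5674856 ≈ 0.71510)
1/b = 1/(4058091/5674856) = 5674856/4058091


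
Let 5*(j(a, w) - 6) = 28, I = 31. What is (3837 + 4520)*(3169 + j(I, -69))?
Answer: 132901371/5 ≈ 2.6580e+7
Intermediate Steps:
j(a, w) = 58/5 (j(a, w) = 6 + (⅕)*28 = 6 + 28/5 = 58/5)
(3837 + 4520)*(3169 + j(I, -69)) = (3837 + 4520)*(3169 + 58/5) = 8357*(15903/5) = 132901371/5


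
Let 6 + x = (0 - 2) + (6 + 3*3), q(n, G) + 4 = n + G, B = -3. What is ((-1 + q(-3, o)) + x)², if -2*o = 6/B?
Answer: 0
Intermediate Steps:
o = 1 (o = -3/(-3) = -3*(-1)/3 = -½*(-2) = 1)
q(n, G) = -4 + G + n (q(n, G) = -4 + (n + G) = -4 + (G + n) = -4 + G + n)
x = 7 (x = -6 + ((0 - 2) + (6 + 3*3)) = -6 + (-2 + (6 + 9)) = -6 + (-2 + 15) = -6 + 13 = 7)
((-1 + q(-3, o)) + x)² = ((-1 + (-4 + 1 - 3)) + 7)² = ((-1 - 6) + 7)² = (-7 + 7)² = 0² = 0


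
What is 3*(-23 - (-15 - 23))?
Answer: 45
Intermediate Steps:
3*(-23 - (-15 - 23)) = 3*(-23 - 1*(-38)) = 3*(-23 + 38) = 3*15 = 45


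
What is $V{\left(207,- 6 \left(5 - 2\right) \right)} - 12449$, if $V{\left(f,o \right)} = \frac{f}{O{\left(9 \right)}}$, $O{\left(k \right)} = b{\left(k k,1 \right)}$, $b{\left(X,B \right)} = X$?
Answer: $- \frac{112018}{9} \approx -12446.0$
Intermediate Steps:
$O{\left(k \right)} = k^{2}$ ($O{\left(k \right)} = k k = k^{2}$)
$V{\left(f,o \right)} = \frac{f}{81}$ ($V{\left(f,o \right)} = \frac{f}{9^{2}} = \frac{f}{81}$)
$V{\left(207,- 6 \left(5 - 2\right) \right)} - 12449 = \frac{1}{81} \cdot 207 - 12449 = \frac{23}{9} - 12449 = - \frac{112018}{9}$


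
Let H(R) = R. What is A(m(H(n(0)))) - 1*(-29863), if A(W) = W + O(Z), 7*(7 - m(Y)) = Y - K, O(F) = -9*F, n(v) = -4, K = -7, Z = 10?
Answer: 208457/7 ≈ 29780.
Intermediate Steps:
m(Y) = 6 - Y/7 (m(Y) = 7 - (Y - 1*(-7))/7 = 7 - (Y + 7)/7 = 7 - (7 + Y)/7 = 7 + (-1 - Y/7) = 6 - Y/7)
A(W) = -90 + W (A(W) = W - 9*10 = W - 90 = -90 + W)
A(m(H(n(0)))) - 1*(-29863) = (-90 + (6 - ⅐*(-4))) - 1*(-29863) = (-90 + (6 + 4/7)) + 29863 = (-90 + 46/7) + 29863 = -584/7 + 29863 = 208457/7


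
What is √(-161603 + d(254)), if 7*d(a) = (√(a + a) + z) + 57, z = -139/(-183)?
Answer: √(-265170680313 + 468846*√127)/1281 ≈ 401.98*I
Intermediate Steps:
z = 139/183 (z = -139*(-1/183) = 139/183 ≈ 0.75956)
d(a) = 1510/183 + √2*√a/7 (d(a) = ((√(a + a) + 139/183) + 57)/7 = ((√(2*a) + 139/183) + 57)/7 = ((√2*√a + 139/183) + 57)/7 = ((139/183 + √2*√a) + 57)/7 = (10570/183 + √2*√a)/7 = 1510/183 + √2*√a/7)
√(-161603 + d(254)) = √(-161603 + (1510/183 + √2*√254/7)) = √(-161603 + (1510/183 + 2*√127/7)) = √(-29571839/183 + 2*√127/7)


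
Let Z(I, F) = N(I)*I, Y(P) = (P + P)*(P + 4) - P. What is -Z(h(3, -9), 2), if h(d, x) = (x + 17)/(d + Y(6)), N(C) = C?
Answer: -64/13689 ≈ -0.0046753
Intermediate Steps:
Y(P) = -P + 2*P*(4 + P) (Y(P) = (2*P)*(4 + P) - P = 2*P*(4 + P) - P = -P + 2*P*(4 + P))
h(d, x) = (17 + x)/(114 + d) (h(d, x) = (x + 17)/(d + 6*(7 + 2*6)) = (17 + x)/(d + 6*(7 + 12)) = (17 + x)/(d + 6*19) = (17 + x)/(d + 114) = (17 + x)/(114 + d))
Z(I, F) = I**2 (Z(I, F) = I*I = I**2)
-Z(h(3, -9), 2) = -((17 - 9)/(114 + 3))**2 = -(8/117)**2 = -1*64/13689 = -64/13689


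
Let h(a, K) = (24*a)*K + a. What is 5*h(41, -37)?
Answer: -181835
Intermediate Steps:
h(a, K) = a + 24*K*a (h(a, K) = 24*K*a + a = a + 24*K*a)
5*h(41, -37) = 5*(41*(1 + 24*(-37))) = 5*(41*(1 - 888)) = 5*(41*(-887)) = 5*(-36367) = -181835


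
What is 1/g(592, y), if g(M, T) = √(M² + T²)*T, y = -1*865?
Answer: -√1098689/950365985 ≈ -1.1029e-6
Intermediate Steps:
y = -865
g(M, T) = T*√(M² + T²)
1/g(592, y) = 1/(-865*√(592² + (-865)²)) = 1/(-865*√(350464 + 748225)) = 1/(-865*√1098689) = -√1098689/950365985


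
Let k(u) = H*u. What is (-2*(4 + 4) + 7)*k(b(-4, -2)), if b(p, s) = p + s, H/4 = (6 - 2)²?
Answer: 3456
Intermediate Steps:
H = 64 (H = 4*(6 - 2)² = 4*4² = 4*16 = 64)
k(u) = 64*u
(-2*(4 + 4) + 7)*k(b(-4, -2)) = (-2*(4 + 4) + 7)*(64*(-4 - 2)) = (-2*8 + 7)*(64*(-6)) = (-16 + 7)*(-384) = -9*(-384) = 3456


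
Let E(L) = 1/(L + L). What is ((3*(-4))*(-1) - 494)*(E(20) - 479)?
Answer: 4617319/20 ≈ 2.3087e+5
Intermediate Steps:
E(L) = 1/(2*L)
((3*(-4))*(-1) - 494)*(E(20) - 479) = ((3*(-4))*(-1) - 494)*((½)/20 - 479) = (-12*(-1) - 494)*((½)*(1/20) - 479) = (12 - 494)*(1/40 - 479) = -482*(-19159/40) = 4617319/20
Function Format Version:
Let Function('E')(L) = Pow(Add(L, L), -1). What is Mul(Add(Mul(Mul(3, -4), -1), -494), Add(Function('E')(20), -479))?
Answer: Rational(4617319, 20) ≈ 2.3087e+5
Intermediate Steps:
Function('E')(L) = Mul(Rational(1, 2), Pow(L, -1)) (Function('E')(L) = Pow(Mul(2, L), -1) = Mul(Rational(1, 2), Pow(L, -1)))
Mul(Add(Mul(Mul(3, -4), -1), -494), Add(Function('E')(20), -479)) = Mul(Add(Mul(Mul(3, -4), -1), -494), Add(Mul(Rational(1, 2), Pow(20, -1)), -479)) = Mul(Add(Mul(-12, -1), -494), Add(Mul(Rational(1, 2), Rational(1, 20)), -479)) = Mul(Add(12, -494), Add(Rational(1, 40), -479)) = Mul(-482, Rational(-19159, 40)) = Rational(4617319, 20)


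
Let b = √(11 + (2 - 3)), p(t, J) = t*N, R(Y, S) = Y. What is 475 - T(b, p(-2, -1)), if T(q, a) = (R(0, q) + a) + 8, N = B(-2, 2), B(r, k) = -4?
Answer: 459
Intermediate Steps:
N = -4
p(t, J) = -4*t (p(t, J) = t*(-4) = -4*t)
b = √10 (b = √(11 - 1) = √10 ≈ 3.1623)
T(q, a) = 8 + a (T(q, a) = (0 + a) + 8 = a + 8 = 8 + a)
475 - T(b, p(-2, -1)) = 475 - (8 - 4*(-2)) = 475 - (8 + 8) = 475 - 1*16 = 475 - 16 = 459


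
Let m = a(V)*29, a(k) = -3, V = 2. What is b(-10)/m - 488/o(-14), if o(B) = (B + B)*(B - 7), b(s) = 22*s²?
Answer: -111338/4263 ≈ -26.117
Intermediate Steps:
m = -87 (m = -3*29 = -87)
o(B) = 2*B*(-7 + B) (o(B) = (2*B)*(-7 + B) = 2*B*(-7 + B))
b(-10)/m - 488/o(-14) = (22*(-10)²)/(-87) - 488*(-1/(28*(-7 - 14))) = (22*100)*(-1/87) - 488/(2*(-14)*(-21)) = 2200*(-1/87) - 488/588 = -2200/87 - 488*1/588 = -2200/87 - 122/147 = -111338/4263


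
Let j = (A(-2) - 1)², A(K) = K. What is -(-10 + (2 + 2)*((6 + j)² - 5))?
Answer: -870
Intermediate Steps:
j = 9 (j = (-2 - 1)² = (-3)² = 9)
-(-10 + (2 + 2)*((6 + j)² - 5)) = -(-10 + (2 + 2)*((6 + 9)² - 5)) = -(-10 + 4*(15² - 5)) = -(-10 + 4*(225 - 5)) = -(-10 + 4*220) = -(-10 + 880) = -1*870 = -870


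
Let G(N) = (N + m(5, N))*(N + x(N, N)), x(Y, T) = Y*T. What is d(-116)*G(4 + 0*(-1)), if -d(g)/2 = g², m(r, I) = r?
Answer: -4844160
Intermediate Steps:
x(Y, T) = T*Y
G(N) = (5 + N)*(N + N²) (G(N) = (N + 5)*(N + N*N) = (5 + N)*(N + N²))
d(g) = -2*g²
d(-116)*G(4 + 0*(-1)) = (-2*(-116)²)*((4 + 0*(-1))*(5 + (4 + 0*(-1))² + 6*(4 + 0*(-1)))) = (-2*13456)*((4 + 0)*(5 + (4 + 0)² + 6*(4 + 0))) = -107648*(5 + 4² + 6*4) = -107648*(5 + 16 + 24) = -107648*45 = -26912*180 = -4844160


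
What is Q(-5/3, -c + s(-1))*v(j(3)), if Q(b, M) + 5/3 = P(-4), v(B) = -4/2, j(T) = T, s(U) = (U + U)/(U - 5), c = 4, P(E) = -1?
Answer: 16/3 ≈ 5.3333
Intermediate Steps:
s(U) = 2*U/(-5 + U) (s(U) = (2*U)/(-5 + U) = 2*U/(-5 + U))
v(B) = -2 (v(B) = -4*½ = -2)
Q(b, M) = -8/3 (Q(b, M) = -5/3 - 1 = -8/3)
Q(-5/3, -c + s(-1))*v(j(3)) = -8/3*(-2) = 16/3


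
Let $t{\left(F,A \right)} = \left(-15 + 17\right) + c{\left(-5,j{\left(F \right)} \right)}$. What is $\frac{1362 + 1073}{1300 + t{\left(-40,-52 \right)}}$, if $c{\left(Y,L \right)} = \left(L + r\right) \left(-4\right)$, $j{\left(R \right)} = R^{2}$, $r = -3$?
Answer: $- \frac{2435}{5086} \approx -0.47877$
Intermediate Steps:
$c{\left(Y,L \right)} = 12 - 4 L$ ($c{\left(Y,L \right)} = \left(L - 3\right) \left(-4\right) = \left(-3 + L\right) \left(-4\right) = 12 - 4 L$)
$t{\left(F,A \right)} = 14 - 4 F^{2}$ ($t{\left(F,A \right)} = \left(-15 + 17\right) - \left(-12 + 4 F^{2}\right) = 2 - \left(-12 + 4 F^{2}\right) = 14 - 4 F^{2}$)
$\frac{1362 + 1073}{1300 + t{\left(-40,-52 \right)}} = \frac{1362 + 1073}{1300 + \left(14 - 4 \left(-40\right)^{2}\right)} = \frac{2435}{1300 + \left(14 - 6400\right)} = \frac{2435}{1300 - 6386} = \frac{2435}{-5086} = 2435 \left(- \frac{1}{5086}\right) = - \frac{2435}{5086}$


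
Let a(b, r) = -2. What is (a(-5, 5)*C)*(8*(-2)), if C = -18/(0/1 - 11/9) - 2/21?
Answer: 108160/231 ≈ 468.23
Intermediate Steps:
C = 3380/231 (C = -18/(0*1 - 11*1/9) - 2*1/21 = -18/(0 - 11/9) - 2/21 = -18/(-11/9) - 2/21 = -18*(-9/11) - 2/21 = 162/11 - 2/21 = 3380/231 ≈ 14.632)
(a(-5, 5)*C)*(8*(-2)) = (-2*3380/231)*(8*(-2)) = -6760/231*(-16) = 108160/231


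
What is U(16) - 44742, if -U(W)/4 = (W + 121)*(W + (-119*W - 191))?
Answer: 1094550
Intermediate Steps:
U(W) = -4*(-191 - 118*W)*(121 + W) (U(W) = -4*(W + 121)*(W + (-119*W - 191)) = -4*(121 + W)*(W + (-191 - 119*W)) = -4*(121 + W)*(-191 - 118*W) = -4*(-191 - 118*W)*(121 + W))
U(16) - 44742 = (92444 + 472*16² + 57876*16) - 44742 = (92444 + 472*256 + 926016) - 44742 = (92444 + 120832 + 926016) - 44742 = 1139292 - 44742 = 1094550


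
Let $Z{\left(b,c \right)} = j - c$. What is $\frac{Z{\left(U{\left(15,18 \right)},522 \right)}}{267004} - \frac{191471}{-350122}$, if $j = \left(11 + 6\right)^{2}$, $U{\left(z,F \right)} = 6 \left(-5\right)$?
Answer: $\frac{25520972229}{46741987244} \approx 0.546$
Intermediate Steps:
$U{\left(z,F \right)} = -30$
$j = 289$ ($j = 17^{2} = 289$)
$Z{\left(b,c \right)} = 289 - c$
$\frac{Z{\left(U{\left(15,18 \right)},522 \right)}}{267004} - \frac{191471}{-350122} = \frac{289 - 522}{267004} - \frac{191471}{-350122} = \left(289 - 522\right) \frac{1}{267004} - - \frac{191471}{350122} = \left(-233\right) \frac{1}{267004} + \frac{191471}{350122} = - \frac{233}{267004} + \frac{191471}{350122} = \frac{25520972229}{46741987244}$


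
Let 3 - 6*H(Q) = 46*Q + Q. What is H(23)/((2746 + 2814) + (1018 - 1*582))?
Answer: -539/17988 ≈ -0.029964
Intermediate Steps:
H(Q) = ½ - 47*Q/6 (H(Q) = ½ - (46*Q + Q)/6 = ½ - 47*Q/6)
H(23)/((2746 + 2814) + (1018 - 1*582)) = (½ - 47/6*23)/((2746 + 2814) + (1018 - 1*582)) = (½ - 1081/6)/(5560 + (1018 - 582)) = -539/(3*(5560 + 436)) = -539/3/5996 = -539/3*1/5996 = -539/17988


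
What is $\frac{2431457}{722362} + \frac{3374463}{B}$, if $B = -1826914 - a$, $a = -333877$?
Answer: $\frac{397557141101}{359504397798} \approx 1.1058$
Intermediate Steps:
$B = -1493037$ ($B = -1826914 - -333877 = -1826914 + 333877 = -1493037$)
$\frac{2431457}{722362} + \frac{3374463}{B} = \frac{2431457}{722362} + \frac{3374463}{-1493037} = 2431457 \cdot \frac{1}{722362} + 3374463 \left(- \frac{1}{1493037}\right) = \frac{2431457}{722362} - \frac{1124821}{497679} = \frac{397557141101}{359504397798}$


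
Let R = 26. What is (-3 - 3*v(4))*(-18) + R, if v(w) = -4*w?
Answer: -784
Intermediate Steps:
(-3 - 3*v(4))*(-18) + R = (-3 - (-12)*4)*(-18) + 26 = (-3 - 3*(-16))*(-18) + 26 = (-3 + 48)*(-18) + 26 = 45*(-18) + 26 = -810 + 26 = -784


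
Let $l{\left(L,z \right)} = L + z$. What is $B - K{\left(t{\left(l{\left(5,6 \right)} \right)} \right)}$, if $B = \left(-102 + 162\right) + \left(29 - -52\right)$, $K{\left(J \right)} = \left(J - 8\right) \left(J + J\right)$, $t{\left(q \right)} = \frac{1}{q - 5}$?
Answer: $\frac{2585}{18} \approx 143.61$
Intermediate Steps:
$t{\left(q \right)} = \frac{1}{-5 + q}$
$K{\left(J \right)} = 2 J \left(-8 + J\right)$ ($K{\left(J \right)} = \left(-8 + J\right) 2 J = 2 J \left(-8 + J\right)$)
$B = 141$ ($B = 60 + \left(29 + 52\right) = 60 + 81 = 141$)
$B - K{\left(t{\left(l{\left(5,6 \right)} \right)} \right)} = 141 - \frac{2 \left(-8 + \frac{1}{-5 + \left(5 + 6\right)}\right)}{-5 + \left(5 + 6\right)} = 141 - \frac{2 \left(-8 + \frac{1}{-5 + 11}\right)}{-5 + 11} = 141 - \frac{2 \left(-8 + \frac{1}{6}\right)}{6} = 141 - 2 \cdot \frac{1}{6} \left(-8 + \frac{1}{6}\right) = 141 - 2 \cdot \frac{1}{6} \left(- \frac{47}{6}\right) = 141 - - \frac{47}{18} = 141 + \frac{47}{18} = \frac{2585}{18}$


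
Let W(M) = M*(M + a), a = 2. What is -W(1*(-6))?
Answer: -24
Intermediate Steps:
W(M) = M*(2 + M) (W(M) = M*(M + 2) = M*(2 + M))
-W(1*(-6)) = -1*(-6)*(2 + 1*(-6)) = -(-6)*(2 - 6) = -(-6)*(-4) = -1*24 = -24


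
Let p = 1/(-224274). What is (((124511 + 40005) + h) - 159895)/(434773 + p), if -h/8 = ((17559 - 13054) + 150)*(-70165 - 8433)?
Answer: 656448683978634/97508279801 ≈ 6732.2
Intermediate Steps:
h = 2926989520 (h = -8*((17559 - 13054) + 150)*(-70165 - 8433) = -8*(4505 + 150)*(-78598) = -37240*(-78598) = -8*(-365873690) = 2926989520)
p = -1/224274 ≈ -4.4588e-6
(((124511 + 40005) + h) - 159895)/(434773 + p) = (((124511 + 40005) + 2926989520) - 159895)/(434773 - 1/224274) = ((164516 + 2926989520) - 159895)/(97508279801/224274) = (2927154036 - 159895)*(224274/97508279801) = 2926994141*(224274/97508279801) = 656448683978634/97508279801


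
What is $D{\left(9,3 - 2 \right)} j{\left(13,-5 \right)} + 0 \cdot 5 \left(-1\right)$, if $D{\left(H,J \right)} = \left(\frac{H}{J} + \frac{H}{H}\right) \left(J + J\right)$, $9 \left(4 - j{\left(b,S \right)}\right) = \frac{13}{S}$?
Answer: $\frac{772}{9} \approx 85.778$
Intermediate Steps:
$j{\left(b,S \right)} = 4 - \frac{13}{9 S}$ ($j{\left(b,S \right)} = 4 - \frac{13 \frac{1}{S}}{9} = 4 - \frac{13}{9 S}$)
$D{\left(H,J \right)} = 2 J \left(1 + \frac{H}{J}\right)$ ($D{\left(H,J \right)} = \left(\frac{H}{J} + 1\right) 2 J = \left(1 + \frac{H}{J}\right) 2 J = 2 J \left(1 + \frac{H}{J}\right)$)
$D{\left(9,3 - 2 \right)} j{\left(13,-5 \right)} + 0 \cdot 5 \left(-1\right) = \left(2 \cdot 9 + 2 \left(3 - 2\right)\right) \left(4 - \frac{13}{9 \left(-5\right)}\right) + 0 \cdot 5 \left(-1\right) = \left(18 + 2 \left(3 - 2\right)\right) \left(4 - - \frac{13}{45}\right) + 0 \left(-1\right) = \left(18 + 2 \cdot 1\right) \left(4 + \frac{13}{45}\right) + 0 = \left(18 + 2\right) \frac{193}{45} + 0 = 20 \cdot \frac{193}{45} + 0 = \frac{772}{9} + 0 = \frac{772}{9}$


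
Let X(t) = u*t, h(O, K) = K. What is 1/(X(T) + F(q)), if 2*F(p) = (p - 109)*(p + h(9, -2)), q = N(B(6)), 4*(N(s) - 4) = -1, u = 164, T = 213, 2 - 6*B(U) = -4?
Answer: 32/1114877 ≈ 2.8703e-5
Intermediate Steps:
B(U) = 1 (B(U) = ⅓ - ⅙*(-4) = ⅓ + ⅔ = 1)
N(s) = 15/4 (N(s) = 4 + (¼)*(-1) = 4 - ¼ = 15/4)
q = 15/4 ≈ 3.7500
F(p) = (-109 + p)*(-2 + p)/2 (F(p) = ((p - 109)*(p - 2))/2 = ((-109 + p)*(-2 + p))/2 = (-109 + p)*(-2 + p)/2)
X(t) = 164*t
1/(X(T) + F(q)) = 1/(164*213 + (109 + (15/4)²/2 - 111/2*15/4)) = 1/(34932 + (109 + (½)*(225/16) - 1665/8)) = 1/(34932 + (109 + 225/32 - 1665/8)) = 1/(34932 - 2947/32) = 1/(1114877/32) = 32/1114877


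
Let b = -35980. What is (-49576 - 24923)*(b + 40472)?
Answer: -334649508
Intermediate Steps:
(-49576 - 24923)*(b + 40472) = (-49576 - 24923)*(-35980 + 40472) = -74499*4492 = -334649508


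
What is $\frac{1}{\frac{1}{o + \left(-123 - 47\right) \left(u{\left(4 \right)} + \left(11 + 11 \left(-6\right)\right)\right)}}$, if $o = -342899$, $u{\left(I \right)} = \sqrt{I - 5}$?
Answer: $-333549 - 170 i \approx -3.3355 \cdot 10^{5} - 170.0 i$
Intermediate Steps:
$u{\left(I \right)} = \sqrt{-5 + I}$
$\frac{1}{\frac{1}{o + \left(-123 - 47\right) \left(u{\left(4 \right)} + \left(11 + 11 \left(-6\right)\right)\right)}} = \frac{1}{\frac{1}{-342899 + \left(-123 - 47\right) \left(\sqrt{-5 + 4} + \left(11 + 11 \left(-6\right)\right)\right)}} = \frac{1}{\frac{1}{-342899 + \left(-123 - 47\right) \left(\sqrt{-1} + \left(11 - 66\right)\right)}} = \frac{1}{\frac{1}{-342899 - 170 \left(i - 55\right)}} = \frac{1}{\frac{1}{-342899 - 170 \left(-55 + i\right)}} = \frac{1}{\frac{1}{-342899 + \left(9350 - 170 i\right)}} = \frac{1}{\frac{1}{-333549 - 170 i}} = \frac{1}{\frac{1}{111254964301} \left(-333549 + 170 i\right)} = -333549 - 170 i$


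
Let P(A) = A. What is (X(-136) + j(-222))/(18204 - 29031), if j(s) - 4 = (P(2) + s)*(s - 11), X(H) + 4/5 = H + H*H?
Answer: -348116/54135 ≈ -6.4305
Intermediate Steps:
X(H) = -⅘ + H + H² (X(H) = -⅘ + (H + H*H) = -⅘ + (H + H²) = -⅘ + H + H²)
j(s) = 4 + (-11 + s)*(2 + s) (j(s) = 4 + (2 + s)*(s - 11) = 4 + (2 + s)*(-11 + s) = 4 + (-11 + s)*(2 + s))
(X(-136) + j(-222))/(18204 - 29031) = ((-⅘ - 136 + (-136)²) + (-18 + (-222)² - 9*(-222)))/(18204 - 29031) = ((-⅘ - 136 + 18496) + (-18 + 49284 + 1998))/(-10827) = (91796/5 + 51264)*(-1/10827) = (348116/5)*(-1/10827) = -348116/54135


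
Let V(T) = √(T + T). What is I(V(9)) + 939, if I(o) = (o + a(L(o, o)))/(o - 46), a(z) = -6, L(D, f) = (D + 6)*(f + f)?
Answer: 985140/1049 - 60*√2/1049 ≈ 939.04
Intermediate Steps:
L(D, f) = 2*f*(6 + D) (L(D, f) = (6 + D)*(2*f) = 2*f*(6 + D))
V(T) = √2*√T (V(T) = √(2*T) = √2*√T)
I(o) = (-6 + o)/(-46 + o) (I(o) = (o - 6)/(o - 46) = (-6 + o)/(-46 + o))
I(V(9)) + 939 = (-6 + √2*√9)/(-46 + √2*√9) + 939 = (-6 + √2*3)/(-46 + √2*3) + 939 = (-6 + 3*√2)/(-46 + 3*√2) + 939 = 939 + (-6 + 3*√2)/(-46 + 3*√2)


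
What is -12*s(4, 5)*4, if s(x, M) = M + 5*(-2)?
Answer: 240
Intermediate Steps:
s(x, M) = -10 + M (s(x, M) = M - 10 = -10 + M)
-12*s(4, 5)*4 = -12*(-10 + 5)*4 = -12*(-5)*4 = 60*4 = 240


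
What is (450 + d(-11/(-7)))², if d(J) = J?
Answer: 9991921/49 ≈ 2.0392e+5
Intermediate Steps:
(450 + d(-11/(-7)))² = (450 - 11/(-7))² = (450 - 11*(-⅐))² = (450 + 11/7)² = (3161/7)² = 9991921/49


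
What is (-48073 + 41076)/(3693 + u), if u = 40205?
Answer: -6997/43898 ≈ -0.15939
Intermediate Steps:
(-48073 + 41076)/(3693 + u) = (-48073 + 41076)/(3693 + 40205) = -6997/43898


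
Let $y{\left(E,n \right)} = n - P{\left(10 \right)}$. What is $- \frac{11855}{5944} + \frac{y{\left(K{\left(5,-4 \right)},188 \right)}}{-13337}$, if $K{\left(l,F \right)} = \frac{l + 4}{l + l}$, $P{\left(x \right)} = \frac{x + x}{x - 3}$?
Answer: $- \frac{1114474369}{554925896} \approx -2.0083$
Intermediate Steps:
$P{\left(x \right)} = \frac{2 x}{-3 + x}$
$K{\left(l,F \right)} = \frac{4 + l}{2 l}$
$y{\left(E,n \right)} = - \frac{20}{7} + n$ ($y{\left(E,n \right)} = n - 2 \cdot 10 \frac{1}{-3 + 10} = n - 2 \cdot 10 \cdot \frac{1}{7} = n - \frac{20}{7} = - \frac{20}{7} + n$)
$- \frac{11855}{5944} + \frac{y{\left(K{\left(5,-4 \right)},188 \right)}}{-13337} = - \frac{11855}{5944} + \frac{- \frac{20}{7} + 188}{-13337} = \left(-11855\right) \frac{1}{5944} + \frac{1296}{7} \left(- \frac{1}{13337}\right) = - \frac{11855}{5944} - \frac{1296}{93359} = - \frac{1114474369}{554925896}$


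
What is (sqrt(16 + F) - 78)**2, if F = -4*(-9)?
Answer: 6136 - 312*sqrt(13) ≈ 5011.1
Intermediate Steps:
F = 36
(sqrt(16 + F) - 78)**2 = (sqrt(16 + 36) - 78)**2 = (sqrt(52) - 78)**2 = (2*sqrt(13) - 78)**2 = (-78 + 2*sqrt(13))**2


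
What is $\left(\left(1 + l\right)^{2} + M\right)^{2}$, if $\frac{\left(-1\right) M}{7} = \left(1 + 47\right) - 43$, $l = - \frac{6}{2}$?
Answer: $961$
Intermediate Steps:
$l = -3$ ($l = \left(-6\right) \frac{1}{2} = -3$)
$M = -35$ ($M = - 7 \left(\left(1 + 47\right) - 43\right) = - 7 \left(48 - 43\right) = \left(-7\right) 5 = -35$)
$\left(\left(1 + l\right)^{2} + M\right)^{2} = \left(\left(1 - 3\right)^{2} - 35\right)^{2} = \left(\left(-2\right)^{2} - 35\right)^{2} = \left(4 - 35\right)^{2} = \left(-31\right)^{2} = 961$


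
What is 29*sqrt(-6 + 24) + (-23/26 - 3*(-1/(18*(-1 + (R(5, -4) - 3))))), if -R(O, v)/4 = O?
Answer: -1669/1872 + 87*sqrt(2) ≈ 122.15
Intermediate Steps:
R(O, v) = -4*O
29*sqrt(-6 + 24) + (-23/26 - 3*(-1/(18*(-1 + (R(5, -4) - 3))))) = 29*sqrt(-6 + 24) + (-23/26 - 3*(-1/(18*(-1 + (-4*5 - 3))))) = 29*sqrt(18) + (-23*1/26 - 3*(-1/(18*(-1 + (-20 - 3))))) = 29*(3*sqrt(2)) + (-23/26 - 3*(-1/(18*(-1 - 23)))) = 87*sqrt(2) + (-23/26 - 3/((-18*(-24)))) = 87*sqrt(2) + (-23/26 - 3/432) = 87*sqrt(2) + (-23/26 - 3*1/432) = 87*sqrt(2) + (-23/26 - 1/144) = 87*sqrt(2) - 1669/1872 = -1669/1872 + 87*sqrt(2)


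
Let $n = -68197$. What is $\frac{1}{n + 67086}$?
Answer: $- \frac{1}{1111} \approx -0.00090009$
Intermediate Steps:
$\frac{1}{n + 67086} = \frac{1}{-68197 + 67086} = \frac{1}{-1111} = - \frac{1}{1111}$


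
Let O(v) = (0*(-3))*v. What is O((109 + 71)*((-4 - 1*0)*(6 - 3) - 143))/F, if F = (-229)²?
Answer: 0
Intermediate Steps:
F = 52441
O(v) = 0 (O(v) = 0*v = 0)
O((109 + 71)*((-4 - 1*0)*(6 - 3) - 143))/F = 0/52441 = 0*(1/52441) = 0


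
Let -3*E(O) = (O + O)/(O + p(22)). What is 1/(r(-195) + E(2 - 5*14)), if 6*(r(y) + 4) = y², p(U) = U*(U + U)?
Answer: 1350/8550293 ≈ 0.00015789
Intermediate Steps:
p(U) = 2*U² (p(U) = U*(2*U) = 2*U²)
r(y) = -4 + y²/6
E(O) = -2*O/(3*(968 + O)) (E(O) = -(O + O)/(3*(O + 2*22²)) = -2*O/(3*(O + 2*484)) = -2*O/(3*(O + 968)) = -2*O/(3*(968 + O)))
1/(r(-195) + E(2 - 5*14)) = 1/((-4 + (⅙)*(-195)²) - 2*(2 - 5*14)/(2904 + 3*(2 - 5*14))) = 1/((-4 + (⅙)*38025) - 2*(2 - 70)/(2904 + 3*(2 - 70))) = 1/((-4 + 12675/2) - 2*(-68)/(2904 + 3*(-68))) = 1/(12667/2 - 2*(-68)/(2904 - 204)) = 1/(12667/2 - 2*(-68)/2700) = 1/(12667/2 - 2*(-68)*1/2700) = 1/(12667/2 + 34/675) = 1/(8550293/1350) = 1350/8550293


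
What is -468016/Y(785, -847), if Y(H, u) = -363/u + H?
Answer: -1638056/2749 ≈ -595.87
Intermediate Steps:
Y(H, u) = H - 363/u
-468016/Y(785, -847) = -468016/(785 - 363/(-847)) = -468016/(785 - 363*(-1/847)) = -468016/(785 + 3/7) = -468016/5498/7 = -468016*7/5498 = -1638056/2749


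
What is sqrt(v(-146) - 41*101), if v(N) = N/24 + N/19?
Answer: I*sqrt(53995359)/114 ≈ 64.458*I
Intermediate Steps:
v(N) = 43*N/456 (v(N) = N*(1/24) + N*(1/19) = N/24 + N/19 = 43*N/456)
sqrt(v(-146) - 41*101) = sqrt((43/456)*(-146) - 41*101) = sqrt(-3139/228 - 4141) = sqrt(-947287/228) = I*sqrt(53995359)/114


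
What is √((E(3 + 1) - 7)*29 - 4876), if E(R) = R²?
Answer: I*√4615 ≈ 67.934*I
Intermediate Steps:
√((E(3 + 1) - 7)*29 - 4876) = √(((3 + 1)² - 7)*29 - 4876) = √((4² - 7)*29 - 4876) = √((16 - 7)*29 - 4876) = √(9*29 - 4876) = √(261 - 4876) = √(-4615) = I*√4615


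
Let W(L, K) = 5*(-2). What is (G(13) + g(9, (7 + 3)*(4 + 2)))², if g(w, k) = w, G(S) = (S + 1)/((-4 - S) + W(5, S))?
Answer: 52441/729 ≈ 71.936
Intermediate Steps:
W(L, K) = -10
G(S) = (1 + S)/(-14 - S) (G(S) = (S + 1)/((-4 - S) - 10) = (1 + S)/(-14 - S))
(G(13) + g(9, (7 + 3)*(4 + 2)))² = ((-1 - 1*13)/(14 + 13) + 9)² = ((-1 - 13)/27 + 9)² = ((1/27)*(-14) + 9)² = (-14/27 + 9)² = (229/27)² = 52441/729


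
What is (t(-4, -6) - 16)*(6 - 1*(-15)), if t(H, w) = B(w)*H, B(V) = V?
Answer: 168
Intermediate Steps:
t(H, w) = H*w (t(H, w) = w*H = H*w)
(t(-4, -6) - 16)*(6 - 1*(-15)) = (-4*(-6) - 16)*(6 - 1*(-15)) = (24 - 16)*(6 + 15) = 8*21 = 168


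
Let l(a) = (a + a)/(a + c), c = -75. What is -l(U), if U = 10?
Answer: 4/13 ≈ 0.30769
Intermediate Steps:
l(a) = 2*a/(-75 + a) (l(a) = (a + a)/(a - 75) = (2*a)/(-75 + a) = 2*a/(-75 + a))
-l(U) = -2*10/(-75 + 10) = -2*10/(-65) = -2*10*(-1)/65 = -1*(-4/13) = 4/13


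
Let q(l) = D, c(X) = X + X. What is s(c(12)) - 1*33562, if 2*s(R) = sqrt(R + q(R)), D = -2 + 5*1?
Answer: -33562 + 3*sqrt(3)/2 ≈ -33559.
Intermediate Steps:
D = 3 (D = -2 + 5 = 3)
c(X) = 2*X
q(l) = 3
s(R) = sqrt(3 + R)/2 (s(R) = sqrt(R + 3)/2 = sqrt(3 + R)/2)
s(c(12)) - 1*33562 = sqrt(3 + 2*12)/2 - 1*33562 = sqrt(3 + 24)/2 - 33562 = sqrt(27)/2 - 33562 = (3*sqrt(3))/2 - 33562 = 3*sqrt(3)/2 - 33562 = -33562 + 3*sqrt(3)/2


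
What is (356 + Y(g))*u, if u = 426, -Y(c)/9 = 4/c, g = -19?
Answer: 2896800/19 ≈ 1.5246e+5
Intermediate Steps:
Y(c) = -36/c
(356 + Y(g))*u = (356 - 36/(-19))*426 = (356 - 36*(-1/19))*426 = (356 + 36/19)*426 = (6800/19)*426 = 2896800/19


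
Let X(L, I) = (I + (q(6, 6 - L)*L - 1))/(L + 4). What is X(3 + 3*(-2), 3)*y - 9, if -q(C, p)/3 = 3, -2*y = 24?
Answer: -357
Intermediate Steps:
y = -12 (y = -½*24 = -12)
q(C, p) = -9 (q(C, p) = -3*3 = -9)
X(L, I) = (-1 + I - 9*L)/(4 + L) (X(L, I) = (I + (-9*L - 1))/(L + 4) = (I + (-1 - 9*L))/(4 + L) = (-1 + I - 9*L)/(4 + L))
X(3 + 3*(-2), 3)*y - 9 = ((-1 + 3 - 9*(3 + 3*(-2)))/(4 + (3 + 3*(-2))))*(-12) - 9 = ((-1 + 3 - 9*(3 - 6))/(4 + (3 - 6)))*(-12) - 9 = ((-1 + 3 - 9*(-3))/(4 - 3))*(-12) - 9 = ((-1 + 3 + 27)/1)*(-12) - 9 = (1*29)*(-12) - 9 = 29*(-12) - 9 = -348 - 9 = -357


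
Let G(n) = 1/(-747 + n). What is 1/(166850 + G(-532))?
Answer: 1279/213401149 ≈ 5.9934e-6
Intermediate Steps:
1/(166850 + G(-532)) = 1/(166850 + 1/(-747 - 532)) = 1/(166850 + 1/(-1279)) = 1/(166850 - 1/1279) = 1/(213401149/1279) = 1279/213401149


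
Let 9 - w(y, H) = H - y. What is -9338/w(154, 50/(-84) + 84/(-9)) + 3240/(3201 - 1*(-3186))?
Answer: -275713748/5154309 ≈ -53.492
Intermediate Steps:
w(y, H) = 9 + y - H (w(y, H) = 9 - (H - y) = 9 + (y - H) = 9 + y - H)
-9338/w(154, 50/(-84) + 84/(-9)) + 3240/(3201 - 1*(-3186)) = -9338/(9 + 154 - (50/(-84) + 84/(-9))) + 3240/(3201 - 1*(-3186)) = -9338/(9 + 154 - (50*(-1/84) + 84*(-⅑))) + 3240/(3201 + 3186) = -9338/(9 + 154 - (-25/42 - 28/3)) + 3240/6387 = -9338/(9 + 154 - 1*(-139/14)) + 3240*(1/6387) = -9338/(9 + 154 + 139/14) + 1080/2129 = -9338/2421/14 + 1080/2129 = -9338*14/2421 + 1080/2129 = -130732/2421 + 1080/2129 = -275713748/5154309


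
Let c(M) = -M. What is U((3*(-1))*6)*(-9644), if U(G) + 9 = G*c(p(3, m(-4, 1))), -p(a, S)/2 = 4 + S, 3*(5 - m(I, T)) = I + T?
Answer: 3558636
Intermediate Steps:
m(I, T) = 5 - I/3 - T/3 (m(I, T) = 5 - (I + T)/3 = 5 + (-I/3 - T/3) = 5 - I/3 - T/3)
p(a, S) = -8 - 2*S (p(a, S) = -2*(4 + S) = -8 - 2*S)
U(G) = -9 + 20*G (U(G) = -9 + G*(-(-8 - 2*(5 - ⅓*(-4) - ⅓*1))) = -9 + G*(-(-8 - 2*(5 + 4/3 - ⅓))) = -9 + G*(-(-8 - 2*6)) = -9 + G*(-(-8 - 12)) = -9 + G*(-1*(-20)) = -9 + G*20 = -9 + 20*G)
U((3*(-1))*6)*(-9644) = (-9 + 20*((3*(-1))*6))*(-9644) = (-9 + 20*(-3*6))*(-9644) = (-9 + 20*(-18))*(-9644) = (-9 - 360)*(-9644) = -369*(-9644) = 3558636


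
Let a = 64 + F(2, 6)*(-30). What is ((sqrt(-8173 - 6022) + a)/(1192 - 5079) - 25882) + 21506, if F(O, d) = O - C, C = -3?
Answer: -17009426/3887 - I*sqrt(14195)/3887 ≈ -4376.0 - 0.030652*I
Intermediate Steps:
F(O, d) = 3 + O (F(O, d) = O - 1*(-3) = O + 3 = 3 + O)
a = -86 (a = 64 + (3 + 2)*(-30) = 64 + 5*(-30) = 64 - 150 = -86)
((sqrt(-8173 - 6022) + a)/(1192 - 5079) - 25882) + 21506 = ((sqrt(-8173 - 6022) - 86)/(1192 - 5079) - 25882) + 21506 = ((sqrt(-14195) - 86)/(-3887) - 25882) + 21506 = ((I*sqrt(14195) - 86)*(-1/3887) - 25882) + 21506 = ((-86 + I*sqrt(14195))*(-1/3887) - 25882) + 21506 = ((86/3887 - I*sqrt(14195)/3887) - 25882) + 21506 = (-100603248/3887 - I*sqrt(14195)/3887) + 21506 = -17009426/3887 - I*sqrt(14195)/3887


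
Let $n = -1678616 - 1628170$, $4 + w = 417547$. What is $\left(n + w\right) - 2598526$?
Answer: $-5487769$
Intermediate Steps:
$w = 417543$ ($w = -4 + 417547 = 417543$)
$n = -3306786$
$\left(n + w\right) - 2598526 = \left(-3306786 + 417543\right) - 2598526 = -2889243 - 2598526 = -5487769$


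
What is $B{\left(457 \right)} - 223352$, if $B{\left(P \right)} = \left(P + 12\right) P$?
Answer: $-9019$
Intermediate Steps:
$B{\left(P \right)} = P \left(12 + P\right)$ ($B{\left(P \right)} = \left(12 + P\right) P = P \left(12 + P\right)$)
$B{\left(457 \right)} - 223352 = 457 \left(12 + 457\right) - 223352 = 457 \cdot 469 - 223352 = 214333 - 223352 = -9019$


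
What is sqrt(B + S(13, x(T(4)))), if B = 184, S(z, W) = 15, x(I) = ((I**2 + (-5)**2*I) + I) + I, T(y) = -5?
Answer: sqrt(199) ≈ 14.107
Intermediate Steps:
x(I) = I**2 + 27*I (x(I) = ((I**2 + 25*I) + I) + I = (I**2 + 26*I) + I = I**2 + 27*I)
sqrt(B + S(13, x(T(4)))) = sqrt(184 + 15) = sqrt(199)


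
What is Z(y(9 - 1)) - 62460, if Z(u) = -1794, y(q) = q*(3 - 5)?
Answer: -64254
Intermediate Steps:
y(q) = -2*q (y(q) = q*(-2) = -2*q)
Z(y(9 - 1)) - 62460 = -1794 - 62460 = -64254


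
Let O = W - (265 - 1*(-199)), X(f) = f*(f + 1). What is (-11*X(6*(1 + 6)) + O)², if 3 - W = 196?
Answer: 421193529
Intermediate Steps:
W = -193 (W = 3 - 1*196 = 3 - 196 = -193)
X(f) = f*(1 + f)
O = -657 (O = -193 - (265 - 1*(-199)) = -193 - (265 + 199) = -193 - 1*464 = -193 - 464 = -657)
(-11*X(6*(1 + 6)) + O)² = (-11*6*(1 + 6)*(1 + 6*(1 + 6)) - 657)² = (-11*6*7*(1 + 6*7) - 657)² = (-462*(1 + 42) - 657)² = (-462*43 - 657)² = (-11*1806 - 657)² = (-19866 - 657)² = (-20523)² = 421193529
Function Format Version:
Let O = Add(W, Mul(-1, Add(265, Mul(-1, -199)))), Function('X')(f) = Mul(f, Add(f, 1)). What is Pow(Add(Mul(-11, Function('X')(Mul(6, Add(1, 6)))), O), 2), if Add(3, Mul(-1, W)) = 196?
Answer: 421193529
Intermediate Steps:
W = -193 (W = Add(3, Mul(-1, 196)) = Add(3, -196) = -193)
Function('X')(f) = Mul(f, Add(1, f))
O = -657 (O = Add(-193, Mul(-1, Add(265, Mul(-1, -199)))) = Add(-193, Mul(-1, Add(265, 199))) = Add(-193, Mul(-1, 464)) = Add(-193, -464) = -657)
Pow(Add(Mul(-11, Function('X')(Mul(6, Add(1, 6)))), O), 2) = Pow(Add(Mul(-11, Mul(Mul(6, Add(1, 6)), Add(1, Mul(6, Add(1, 6))))), -657), 2) = Pow(Add(Mul(-11, Mul(Mul(6, 7), Add(1, Mul(6, 7)))), -657), 2) = Pow(Add(Mul(-11, Mul(42, Add(1, 42))), -657), 2) = Pow(Add(Mul(-11, Mul(42, 43)), -657), 2) = Pow(Add(Mul(-11, 1806), -657), 2) = Pow(Add(-19866, -657), 2) = Pow(-20523, 2) = 421193529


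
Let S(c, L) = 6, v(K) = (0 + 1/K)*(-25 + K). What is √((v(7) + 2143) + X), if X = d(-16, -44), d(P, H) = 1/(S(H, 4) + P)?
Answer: 3*√1165290/70 ≈ 46.264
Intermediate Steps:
v(K) = (-25 + K)/K (v(K) = (0 + 1/K)*(-25 + K) = (-25 + K)/K)
d(P, H) = 1/(6 + P)
X = -⅒ (X = 1/(6 - 16) = 1/(-10) = -⅒ ≈ -0.10000)
√((v(7) + 2143) + X) = √(((-25 + 7)/7 + 2143) - ⅒) = √(((⅐)*(-18) + 2143) - ⅒) = √((-18/7 + 2143) - ⅒) = √(14983/7 - ⅒) = √(149823/70) = 3*√1165290/70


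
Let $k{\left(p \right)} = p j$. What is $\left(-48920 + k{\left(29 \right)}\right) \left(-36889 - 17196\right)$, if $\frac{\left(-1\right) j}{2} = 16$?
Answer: $2696029080$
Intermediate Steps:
$j = -32$ ($j = \left(-2\right) 16 = -32$)
$k{\left(p \right)} = - 32 p$ ($k{\left(p \right)} = p \left(-32\right) = - 32 p$)
$\left(-48920 + k{\left(29 \right)}\right) \left(-36889 - 17196\right) = \left(-48920 - 928\right) \left(-36889 - 17196\right) = \left(-48920 - 928\right) \left(-54085\right) = \left(-49848\right) \left(-54085\right) = 2696029080$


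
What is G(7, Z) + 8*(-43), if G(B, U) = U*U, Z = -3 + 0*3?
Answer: -335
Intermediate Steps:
Z = -3 (Z = -3 + 0 = -3)
G(B, U) = U²
G(7, Z) + 8*(-43) = (-3)² + 8*(-43) = 9 - 344 = -335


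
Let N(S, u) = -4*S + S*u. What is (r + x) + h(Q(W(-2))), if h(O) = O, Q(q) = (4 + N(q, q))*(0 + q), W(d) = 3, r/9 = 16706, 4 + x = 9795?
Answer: 160148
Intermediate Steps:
x = 9791 (x = -4 + 9795 = 9791)
r = 150354 (r = 9*16706 = 150354)
Q(q) = q*(4 + q*(-4 + q)) (Q(q) = (4 + q*(-4 + q))*(0 + q) = (4 + q*(-4 + q))*q = q*(4 + q*(-4 + q)))
(r + x) + h(Q(W(-2))) = (150354 + 9791) + 3*(4 + 3*(-4 + 3)) = 160145 + 3*(4 + 3*(-1)) = 160145 + 3*(4 - 3) = 160145 + 3*1 = 160145 + 3 = 160148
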